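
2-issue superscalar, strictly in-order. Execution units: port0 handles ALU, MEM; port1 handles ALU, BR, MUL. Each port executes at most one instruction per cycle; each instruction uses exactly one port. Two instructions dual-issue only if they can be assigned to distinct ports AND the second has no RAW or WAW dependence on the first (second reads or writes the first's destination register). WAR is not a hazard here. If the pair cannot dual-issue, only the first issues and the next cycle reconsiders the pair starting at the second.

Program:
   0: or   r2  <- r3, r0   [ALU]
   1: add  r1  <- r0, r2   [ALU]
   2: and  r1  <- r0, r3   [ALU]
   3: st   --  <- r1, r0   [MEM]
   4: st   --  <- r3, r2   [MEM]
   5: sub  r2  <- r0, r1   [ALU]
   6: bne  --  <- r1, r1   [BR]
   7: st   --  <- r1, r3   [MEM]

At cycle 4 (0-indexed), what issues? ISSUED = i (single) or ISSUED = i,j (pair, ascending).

#0 head=0: or i0 RAW r2
#1 head=1: add i1 WAW r1
#2 head=2: and i2 RAW r1
#3 head=3: st i3 no-port MEM/MEM
#4 head=4: st;sub i4+i5 pair
#5 head=6: bne;st i6+i7 pair

ISSUED = 4,5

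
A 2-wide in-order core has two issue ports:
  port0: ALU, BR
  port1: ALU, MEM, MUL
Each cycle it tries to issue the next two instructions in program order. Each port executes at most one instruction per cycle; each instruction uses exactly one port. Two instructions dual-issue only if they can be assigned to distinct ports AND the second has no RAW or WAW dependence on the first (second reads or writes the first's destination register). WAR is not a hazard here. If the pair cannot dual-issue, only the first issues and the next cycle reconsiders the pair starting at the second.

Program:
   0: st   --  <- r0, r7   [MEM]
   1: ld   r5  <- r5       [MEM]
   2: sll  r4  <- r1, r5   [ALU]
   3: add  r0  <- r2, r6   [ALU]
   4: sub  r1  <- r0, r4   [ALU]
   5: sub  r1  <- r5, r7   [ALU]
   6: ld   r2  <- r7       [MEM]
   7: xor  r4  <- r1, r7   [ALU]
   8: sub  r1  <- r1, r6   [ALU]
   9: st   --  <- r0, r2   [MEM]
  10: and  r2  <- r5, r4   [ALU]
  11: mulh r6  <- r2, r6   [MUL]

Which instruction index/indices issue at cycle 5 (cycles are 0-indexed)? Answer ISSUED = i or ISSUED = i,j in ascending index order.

  cy0 -> i0 (st.MEM) no-port MEM/MEM
  cy1 -> i1 (ld.MEM) RAW r5
  cy2 -> i2,i3 (sll.ALU/add.ALU) dual
  cy3 -> i4 (sub.ALU) WAW r1
  cy4 -> i5,i6 (sub.ALU/ld.MEM) dual
  cy5 -> i7,i8 (xor.ALU/sub.ALU) dual
  cy6 -> i9,i10 (st.MEM/and.ALU) dual
  cy7 -> i11 (mulh.MUL) tail

ISSUED = 7,8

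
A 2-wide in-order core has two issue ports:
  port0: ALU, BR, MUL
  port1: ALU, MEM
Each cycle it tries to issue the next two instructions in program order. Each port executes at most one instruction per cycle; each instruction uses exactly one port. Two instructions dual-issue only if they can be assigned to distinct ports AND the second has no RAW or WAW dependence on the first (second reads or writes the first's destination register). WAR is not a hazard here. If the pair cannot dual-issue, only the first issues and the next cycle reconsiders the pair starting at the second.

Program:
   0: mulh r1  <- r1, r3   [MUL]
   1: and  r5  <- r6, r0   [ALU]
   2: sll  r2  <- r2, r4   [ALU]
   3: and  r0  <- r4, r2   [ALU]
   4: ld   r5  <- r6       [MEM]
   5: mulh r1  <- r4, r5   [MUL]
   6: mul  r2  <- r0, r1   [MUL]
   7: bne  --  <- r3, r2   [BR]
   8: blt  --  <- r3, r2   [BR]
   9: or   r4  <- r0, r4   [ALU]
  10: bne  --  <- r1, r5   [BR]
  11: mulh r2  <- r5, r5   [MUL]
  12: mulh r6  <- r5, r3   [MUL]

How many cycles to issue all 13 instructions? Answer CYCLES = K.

[0] i0/i1  mulh and  -- dual
[1] i2  sll  -- RAW r2
[2] i3/i4  and ld  -- dual
[3] i5  mulh  -- no-port MUL/MUL
[4] i6  mul  -- no-port MUL/BR
[5] i7  bne  -- no-port BR/BR
[6] i8/i9  blt or  -- dual
[7] i10  bne  -- no-port BR/MUL
[8] i11  mulh  -- no-port MUL/MUL
[9] i12  mulh  -- tail

CYCLES = 10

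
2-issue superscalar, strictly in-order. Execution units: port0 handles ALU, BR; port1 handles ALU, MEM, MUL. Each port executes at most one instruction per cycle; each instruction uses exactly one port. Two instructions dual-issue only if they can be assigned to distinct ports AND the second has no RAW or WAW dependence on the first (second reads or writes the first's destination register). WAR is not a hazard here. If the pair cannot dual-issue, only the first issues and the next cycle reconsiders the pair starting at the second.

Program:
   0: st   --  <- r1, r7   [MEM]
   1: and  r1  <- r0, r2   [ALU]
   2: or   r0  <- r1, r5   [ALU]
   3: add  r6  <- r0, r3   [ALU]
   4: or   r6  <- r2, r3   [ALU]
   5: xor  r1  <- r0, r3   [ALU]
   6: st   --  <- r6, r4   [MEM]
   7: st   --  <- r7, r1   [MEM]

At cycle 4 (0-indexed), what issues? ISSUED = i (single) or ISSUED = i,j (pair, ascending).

t=0 i0&i1:st+and ; pair
t=1 i2:or ; RAW r0
t=2 i3:add ; WAW r6
t=3 i4&i5:or+xor ; pair
t=4 i6:st ; no-port MEM/MEM
t=5 i7:st ; tail

ISSUED = 6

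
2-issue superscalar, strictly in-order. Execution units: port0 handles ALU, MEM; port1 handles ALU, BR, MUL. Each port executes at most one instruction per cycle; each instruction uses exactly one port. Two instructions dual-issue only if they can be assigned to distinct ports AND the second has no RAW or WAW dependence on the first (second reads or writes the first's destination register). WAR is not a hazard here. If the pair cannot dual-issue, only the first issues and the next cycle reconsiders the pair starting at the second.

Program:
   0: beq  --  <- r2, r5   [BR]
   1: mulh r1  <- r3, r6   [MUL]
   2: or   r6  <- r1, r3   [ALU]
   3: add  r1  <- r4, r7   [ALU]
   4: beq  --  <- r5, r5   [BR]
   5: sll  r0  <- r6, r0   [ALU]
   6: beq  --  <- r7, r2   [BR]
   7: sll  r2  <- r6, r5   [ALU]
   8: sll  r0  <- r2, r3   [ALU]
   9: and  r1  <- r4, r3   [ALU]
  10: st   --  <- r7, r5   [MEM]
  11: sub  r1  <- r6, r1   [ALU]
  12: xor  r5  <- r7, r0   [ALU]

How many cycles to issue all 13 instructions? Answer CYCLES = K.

CYCLES = 8

  cy0 -> i0 (beq) no-port BR/MUL
  cy1 -> i1 (mulh) RAW r1
  cy2 -> i2&i3 (or add) dual
  cy3 -> i4&i5 (beq sll) dual
  cy4 -> i6&i7 (beq sll) dual
  cy5 -> i8&i9 (sll and) dual
  cy6 -> i10&i11 (st sub) dual
  cy7 -> i12 (xor) tail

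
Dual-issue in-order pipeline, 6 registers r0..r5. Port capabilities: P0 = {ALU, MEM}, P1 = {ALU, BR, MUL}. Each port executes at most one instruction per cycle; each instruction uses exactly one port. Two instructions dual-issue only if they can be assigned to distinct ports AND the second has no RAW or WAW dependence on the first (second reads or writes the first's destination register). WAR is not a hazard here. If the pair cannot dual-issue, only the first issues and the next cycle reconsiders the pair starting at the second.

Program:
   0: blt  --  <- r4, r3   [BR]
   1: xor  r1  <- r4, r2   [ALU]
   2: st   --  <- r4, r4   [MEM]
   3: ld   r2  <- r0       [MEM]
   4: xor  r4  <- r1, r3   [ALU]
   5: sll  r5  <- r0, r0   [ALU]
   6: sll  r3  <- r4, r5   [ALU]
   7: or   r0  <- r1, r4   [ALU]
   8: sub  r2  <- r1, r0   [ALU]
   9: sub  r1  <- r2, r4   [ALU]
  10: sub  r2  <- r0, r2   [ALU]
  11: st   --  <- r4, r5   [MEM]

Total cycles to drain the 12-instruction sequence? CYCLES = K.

CYCLES = 8

t=0 i0,i1:blt xor ; dual
t=1 i2:st ; no-port MEM/MEM
t=2 i3,i4:ld xor ; dual
t=3 i5:sll ; RAW r5
t=4 i6,i7:sll or ; dual
t=5 i8:sub ; RAW r2
t=6 i9,i10:sub sub ; dual
t=7 i11:st ; tail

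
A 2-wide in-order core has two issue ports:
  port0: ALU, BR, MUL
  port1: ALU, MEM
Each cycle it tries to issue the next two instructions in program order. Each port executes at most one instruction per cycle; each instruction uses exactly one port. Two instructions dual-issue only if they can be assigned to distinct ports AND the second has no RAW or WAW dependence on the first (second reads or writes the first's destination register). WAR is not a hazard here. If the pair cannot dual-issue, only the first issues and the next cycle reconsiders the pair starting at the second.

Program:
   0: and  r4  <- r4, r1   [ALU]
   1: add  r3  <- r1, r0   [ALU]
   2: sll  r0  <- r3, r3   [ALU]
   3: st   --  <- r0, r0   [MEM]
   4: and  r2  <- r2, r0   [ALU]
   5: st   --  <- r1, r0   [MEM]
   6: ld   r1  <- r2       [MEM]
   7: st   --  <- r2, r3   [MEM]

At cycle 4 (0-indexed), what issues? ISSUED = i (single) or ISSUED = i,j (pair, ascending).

[0] i0,i1  and.ALU;add.ALU  -- 2-wide
[1] i2  sll.ALU  -- RAW r0
[2] i3,i4  st.MEM;and.ALU  -- 2-wide
[3] i5  st.MEM  -- no-port MEM/MEM
[4] i6  ld.MEM  -- no-port MEM/MEM
[5] i7  st.MEM  -- tail

ISSUED = 6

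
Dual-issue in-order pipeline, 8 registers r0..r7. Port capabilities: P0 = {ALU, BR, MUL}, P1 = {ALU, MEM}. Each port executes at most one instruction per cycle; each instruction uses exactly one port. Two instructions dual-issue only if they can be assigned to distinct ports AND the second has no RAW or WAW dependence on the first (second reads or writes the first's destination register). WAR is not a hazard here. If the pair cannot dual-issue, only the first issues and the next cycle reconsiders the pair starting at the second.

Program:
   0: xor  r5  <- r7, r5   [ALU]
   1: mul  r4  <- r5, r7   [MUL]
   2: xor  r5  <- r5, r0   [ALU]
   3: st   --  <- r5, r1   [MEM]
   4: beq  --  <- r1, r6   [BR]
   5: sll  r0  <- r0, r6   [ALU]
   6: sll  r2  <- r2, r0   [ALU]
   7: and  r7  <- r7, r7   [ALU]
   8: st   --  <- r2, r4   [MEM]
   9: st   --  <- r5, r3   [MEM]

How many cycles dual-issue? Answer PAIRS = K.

PAIRS = 3

#0 head=0: xor i0 RAW r5
#1 head=1: mul xor i1+i2 2-wide
#2 head=3: st beq i3+i4 2-wide
#3 head=5: sll i5 RAW r0
#4 head=6: sll and i6+i7 2-wide
#5 head=8: st i8 no-port MEM/MEM
#6 head=9: st i9 tail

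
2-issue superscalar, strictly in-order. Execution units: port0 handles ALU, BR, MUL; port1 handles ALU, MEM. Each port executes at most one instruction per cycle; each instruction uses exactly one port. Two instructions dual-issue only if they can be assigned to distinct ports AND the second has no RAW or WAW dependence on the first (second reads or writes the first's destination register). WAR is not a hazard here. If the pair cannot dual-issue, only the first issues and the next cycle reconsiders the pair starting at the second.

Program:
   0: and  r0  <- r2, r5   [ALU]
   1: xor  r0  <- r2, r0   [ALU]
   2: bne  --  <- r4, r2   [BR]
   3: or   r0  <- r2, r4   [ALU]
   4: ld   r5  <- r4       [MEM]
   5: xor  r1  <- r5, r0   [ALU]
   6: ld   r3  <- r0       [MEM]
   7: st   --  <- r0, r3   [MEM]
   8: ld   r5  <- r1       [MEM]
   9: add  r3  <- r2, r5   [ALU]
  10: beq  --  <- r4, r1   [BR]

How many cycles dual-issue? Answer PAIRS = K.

0. and.ALU @i0  | RAW+WAW r0
1. xor.ALU;bne.BR @i1,i2  | pair
2. or.ALU;ld.MEM @i3,i4  | pair
3. xor.ALU;ld.MEM @i5,i6  | pair
4. st.MEM @i7  | no-port MEM/MEM
5. ld.MEM @i8  | RAW r5
6. add.ALU;beq.BR @i9,i10  | pair

PAIRS = 4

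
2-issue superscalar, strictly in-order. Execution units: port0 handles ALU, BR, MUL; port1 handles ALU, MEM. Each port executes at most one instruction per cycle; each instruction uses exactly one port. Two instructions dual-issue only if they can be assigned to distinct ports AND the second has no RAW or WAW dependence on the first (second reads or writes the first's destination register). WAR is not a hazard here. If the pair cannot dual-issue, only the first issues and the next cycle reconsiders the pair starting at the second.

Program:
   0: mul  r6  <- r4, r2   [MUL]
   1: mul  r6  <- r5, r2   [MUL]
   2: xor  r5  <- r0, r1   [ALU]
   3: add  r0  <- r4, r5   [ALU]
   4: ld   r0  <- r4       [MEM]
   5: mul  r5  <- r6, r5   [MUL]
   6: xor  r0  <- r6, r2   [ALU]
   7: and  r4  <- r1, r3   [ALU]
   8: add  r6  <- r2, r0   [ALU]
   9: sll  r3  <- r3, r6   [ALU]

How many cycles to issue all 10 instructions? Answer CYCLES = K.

  cy0 -> i0 (mul.MUL) no-port MUL/MUL
  cy1 -> i1+i2 (mul.MUL;xor.ALU) 2-wide
  cy2 -> i3 (add.ALU) WAW r0
  cy3 -> i4+i5 (ld.MEM;mul.MUL) 2-wide
  cy4 -> i6+i7 (xor.ALU;and.ALU) 2-wide
  cy5 -> i8 (add.ALU) RAW r6
  cy6 -> i9 (sll.ALU) tail

CYCLES = 7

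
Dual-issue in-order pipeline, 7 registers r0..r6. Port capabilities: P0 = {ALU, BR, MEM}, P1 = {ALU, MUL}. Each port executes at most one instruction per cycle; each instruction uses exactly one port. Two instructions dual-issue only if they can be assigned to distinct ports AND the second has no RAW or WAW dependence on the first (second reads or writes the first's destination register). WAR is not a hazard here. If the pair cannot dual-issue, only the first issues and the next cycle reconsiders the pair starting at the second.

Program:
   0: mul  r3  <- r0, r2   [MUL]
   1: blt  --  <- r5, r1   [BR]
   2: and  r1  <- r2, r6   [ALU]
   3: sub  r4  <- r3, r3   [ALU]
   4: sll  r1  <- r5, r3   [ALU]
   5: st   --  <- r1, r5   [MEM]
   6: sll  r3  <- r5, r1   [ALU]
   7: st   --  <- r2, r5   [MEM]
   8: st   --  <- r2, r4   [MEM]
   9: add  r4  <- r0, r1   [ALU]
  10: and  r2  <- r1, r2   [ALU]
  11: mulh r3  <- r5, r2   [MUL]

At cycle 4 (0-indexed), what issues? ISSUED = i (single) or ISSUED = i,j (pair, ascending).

ISSUED = 7

c0: i0/i1 mul.MUL blt.BR  dual
c1: i2/i3 and.ALU sub.ALU  dual
c2: i4 sll.ALU  RAW r1
c3: i5/i6 st.MEM sll.ALU  dual
c4: i7 st.MEM  no-port MEM/MEM
c5: i8/i9 st.MEM add.ALU  dual
c6: i10 and.ALU  RAW r2
c7: i11 mulh.MUL  tail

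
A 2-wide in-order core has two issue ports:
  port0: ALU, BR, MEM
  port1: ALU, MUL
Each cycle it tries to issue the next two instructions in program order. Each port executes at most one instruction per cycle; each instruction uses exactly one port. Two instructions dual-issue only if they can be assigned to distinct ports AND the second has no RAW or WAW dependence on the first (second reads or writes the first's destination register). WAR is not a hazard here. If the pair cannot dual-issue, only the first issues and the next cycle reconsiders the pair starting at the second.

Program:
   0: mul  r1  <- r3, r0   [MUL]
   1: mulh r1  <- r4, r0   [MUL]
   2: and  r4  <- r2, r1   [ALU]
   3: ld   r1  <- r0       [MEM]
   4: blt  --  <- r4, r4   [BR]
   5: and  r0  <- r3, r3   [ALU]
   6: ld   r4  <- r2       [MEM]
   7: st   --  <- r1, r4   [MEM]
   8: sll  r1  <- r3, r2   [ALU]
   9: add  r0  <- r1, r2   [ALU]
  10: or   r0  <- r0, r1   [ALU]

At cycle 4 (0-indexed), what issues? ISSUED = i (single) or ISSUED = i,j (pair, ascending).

t=0 i0:mul ; no-port MUL/MUL
t=1 i1:mulh ; RAW r1
t=2 i2&i3:and/ld ; 2-wide
t=3 i4&i5:blt/and ; 2-wide
t=4 i6:ld ; no-port MEM/MEM
t=5 i7&i8:st/sll ; 2-wide
t=6 i9:add ; RAW+WAW r0
t=7 i10:or ; tail

ISSUED = 6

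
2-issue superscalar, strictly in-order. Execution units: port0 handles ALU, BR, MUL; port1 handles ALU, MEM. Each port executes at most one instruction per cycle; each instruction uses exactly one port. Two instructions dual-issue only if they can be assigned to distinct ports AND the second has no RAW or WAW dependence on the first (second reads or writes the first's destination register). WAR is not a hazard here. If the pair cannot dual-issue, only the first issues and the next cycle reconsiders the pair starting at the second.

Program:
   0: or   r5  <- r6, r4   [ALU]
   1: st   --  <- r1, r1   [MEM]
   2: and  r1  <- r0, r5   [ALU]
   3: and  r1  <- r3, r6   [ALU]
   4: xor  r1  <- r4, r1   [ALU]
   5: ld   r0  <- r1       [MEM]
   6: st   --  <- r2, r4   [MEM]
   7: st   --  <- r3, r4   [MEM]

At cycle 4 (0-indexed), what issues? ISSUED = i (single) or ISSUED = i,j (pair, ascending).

t=0 i0&i1:or.ALU/st.MEM ; 2-wide
t=1 i2:and.ALU ; WAW r1
t=2 i3:and.ALU ; RAW+WAW r1
t=3 i4:xor.ALU ; RAW r1
t=4 i5:ld.MEM ; no-port MEM/MEM
t=5 i6:st.MEM ; no-port MEM/MEM
t=6 i7:st.MEM ; tail

ISSUED = 5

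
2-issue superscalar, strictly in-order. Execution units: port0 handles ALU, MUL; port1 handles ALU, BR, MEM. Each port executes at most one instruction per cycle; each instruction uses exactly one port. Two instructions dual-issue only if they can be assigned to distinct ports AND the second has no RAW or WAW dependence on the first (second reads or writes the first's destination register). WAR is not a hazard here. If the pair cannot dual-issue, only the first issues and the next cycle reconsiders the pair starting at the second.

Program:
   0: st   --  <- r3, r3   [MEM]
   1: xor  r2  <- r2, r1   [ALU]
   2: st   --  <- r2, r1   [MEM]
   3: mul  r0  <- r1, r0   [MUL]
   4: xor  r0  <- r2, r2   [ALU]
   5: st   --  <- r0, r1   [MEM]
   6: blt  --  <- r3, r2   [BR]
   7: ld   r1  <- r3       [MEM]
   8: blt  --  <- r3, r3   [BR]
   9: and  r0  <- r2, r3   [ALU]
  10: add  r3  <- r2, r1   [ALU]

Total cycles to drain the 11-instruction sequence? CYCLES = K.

CYCLES = 8

[0] i0,i1  st.MEM;xor.ALU  -- dual
[1] i2,i3  st.MEM;mul.MUL  -- dual
[2] i4  xor.ALU  -- RAW r0
[3] i5  st.MEM  -- no-port MEM/BR
[4] i6  blt.BR  -- no-port BR/MEM
[5] i7  ld.MEM  -- no-port MEM/BR
[6] i8,i9  blt.BR;and.ALU  -- dual
[7] i10  add.ALU  -- tail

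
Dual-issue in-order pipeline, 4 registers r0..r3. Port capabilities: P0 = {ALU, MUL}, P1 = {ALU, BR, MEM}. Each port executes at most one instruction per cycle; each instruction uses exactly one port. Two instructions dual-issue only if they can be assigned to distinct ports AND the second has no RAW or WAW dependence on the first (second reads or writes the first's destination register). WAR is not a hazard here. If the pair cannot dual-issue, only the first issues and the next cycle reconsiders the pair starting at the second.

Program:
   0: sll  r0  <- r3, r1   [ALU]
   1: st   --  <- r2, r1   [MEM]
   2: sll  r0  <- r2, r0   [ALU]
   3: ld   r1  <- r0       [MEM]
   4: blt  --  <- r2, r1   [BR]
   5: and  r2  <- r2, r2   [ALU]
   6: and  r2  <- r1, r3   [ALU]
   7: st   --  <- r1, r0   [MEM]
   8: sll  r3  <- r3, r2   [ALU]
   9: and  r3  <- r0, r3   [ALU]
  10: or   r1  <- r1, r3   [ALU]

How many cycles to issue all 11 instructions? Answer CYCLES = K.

CYCLES = 8

0. sll+st @i0/i1  | dual
1. sll @i2  | RAW r0
2. ld @i3  | no-port MEM/BR
3. blt+and @i4/i5  | dual
4. and+st @i6/i7  | dual
5. sll @i8  | RAW+WAW r3
6. and @i9  | RAW r3
7. or @i10  | tail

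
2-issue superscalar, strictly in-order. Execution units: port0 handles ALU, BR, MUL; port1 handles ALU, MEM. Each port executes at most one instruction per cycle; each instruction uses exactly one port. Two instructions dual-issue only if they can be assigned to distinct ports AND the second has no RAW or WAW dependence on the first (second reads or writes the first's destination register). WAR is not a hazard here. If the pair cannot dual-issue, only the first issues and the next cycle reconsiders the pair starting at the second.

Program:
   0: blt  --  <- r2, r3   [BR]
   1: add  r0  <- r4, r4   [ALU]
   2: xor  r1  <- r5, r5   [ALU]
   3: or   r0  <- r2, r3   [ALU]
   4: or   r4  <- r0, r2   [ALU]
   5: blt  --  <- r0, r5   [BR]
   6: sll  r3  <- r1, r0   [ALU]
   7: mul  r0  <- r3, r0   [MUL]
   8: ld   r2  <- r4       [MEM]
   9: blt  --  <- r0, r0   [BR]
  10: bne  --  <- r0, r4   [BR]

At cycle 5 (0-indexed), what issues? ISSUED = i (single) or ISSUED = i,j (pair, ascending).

ISSUED = 9

  cy0 -> i0/i1 (blt.BR add.ALU) 2-wide
  cy1 -> i2/i3 (xor.ALU or.ALU) 2-wide
  cy2 -> i4/i5 (or.ALU blt.BR) 2-wide
  cy3 -> i6 (sll.ALU) RAW r3
  cy4 -> i7/i8 (mul.MUL ld.MEM) 2-wide
  cy5 -> i9 (blt.BR) no-port BR/BR
  cy6 -> i10 (bne.BR) tail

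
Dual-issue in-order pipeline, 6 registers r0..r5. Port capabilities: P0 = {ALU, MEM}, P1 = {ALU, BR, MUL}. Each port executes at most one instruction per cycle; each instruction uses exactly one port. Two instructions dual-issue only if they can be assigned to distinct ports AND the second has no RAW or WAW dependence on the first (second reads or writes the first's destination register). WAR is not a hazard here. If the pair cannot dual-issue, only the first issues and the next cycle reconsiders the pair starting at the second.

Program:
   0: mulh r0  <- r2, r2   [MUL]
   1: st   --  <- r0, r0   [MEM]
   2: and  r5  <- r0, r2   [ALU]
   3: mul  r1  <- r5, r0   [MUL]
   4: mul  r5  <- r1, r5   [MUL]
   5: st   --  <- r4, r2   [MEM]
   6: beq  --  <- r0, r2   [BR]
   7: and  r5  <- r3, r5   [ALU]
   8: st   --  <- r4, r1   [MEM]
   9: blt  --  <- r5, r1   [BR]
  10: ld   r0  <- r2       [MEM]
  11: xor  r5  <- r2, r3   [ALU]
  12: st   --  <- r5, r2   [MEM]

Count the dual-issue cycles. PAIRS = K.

t=0 i0:mulh.MUL ; RAW r0
t=1 i1/i2:st.MEM and.ALU ; dual
t=2 i3:mul.MUL ; no-port MUL/MUL
t=3 i4/i5:mul.MUL st.MEM ; dual
t=4 i6/i7:beq.BR and.ALU ; dual
t=5 i8/i9:st.MEM blt.BR ; dual
t=6 i10/i11:ld.MEM xor.ALU ; dual
t=7 i12:st.MEM ; tail

PAIRS = 5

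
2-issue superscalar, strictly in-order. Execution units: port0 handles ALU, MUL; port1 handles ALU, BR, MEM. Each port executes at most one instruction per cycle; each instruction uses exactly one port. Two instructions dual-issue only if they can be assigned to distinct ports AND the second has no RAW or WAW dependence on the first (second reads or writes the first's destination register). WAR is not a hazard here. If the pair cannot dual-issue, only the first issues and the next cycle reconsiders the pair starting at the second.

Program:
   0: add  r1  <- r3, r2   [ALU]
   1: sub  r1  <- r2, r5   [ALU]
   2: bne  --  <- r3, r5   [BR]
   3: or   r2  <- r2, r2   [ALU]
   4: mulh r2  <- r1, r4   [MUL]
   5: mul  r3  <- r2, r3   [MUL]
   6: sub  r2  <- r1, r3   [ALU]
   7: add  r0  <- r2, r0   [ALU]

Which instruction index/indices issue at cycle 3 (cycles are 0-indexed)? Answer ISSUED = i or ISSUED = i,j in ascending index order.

ISSUED = 4

  cy0 -> i0 (add.ALU) WAW r1
  cy1 -> i1+i2 (sub.ALU;bne.BR) 2-wide
  cy2 -> i3 (or.ALU) WAW r2
  cy3 -> i4 (mulh.MUL) no-port MUL/MUL
  cy4 -> i5 (mul.MUL) RAW r3
  cy5 -> i6 (sub.ALU) RAW r2
  cy6 -> i7 (add.ALU) tail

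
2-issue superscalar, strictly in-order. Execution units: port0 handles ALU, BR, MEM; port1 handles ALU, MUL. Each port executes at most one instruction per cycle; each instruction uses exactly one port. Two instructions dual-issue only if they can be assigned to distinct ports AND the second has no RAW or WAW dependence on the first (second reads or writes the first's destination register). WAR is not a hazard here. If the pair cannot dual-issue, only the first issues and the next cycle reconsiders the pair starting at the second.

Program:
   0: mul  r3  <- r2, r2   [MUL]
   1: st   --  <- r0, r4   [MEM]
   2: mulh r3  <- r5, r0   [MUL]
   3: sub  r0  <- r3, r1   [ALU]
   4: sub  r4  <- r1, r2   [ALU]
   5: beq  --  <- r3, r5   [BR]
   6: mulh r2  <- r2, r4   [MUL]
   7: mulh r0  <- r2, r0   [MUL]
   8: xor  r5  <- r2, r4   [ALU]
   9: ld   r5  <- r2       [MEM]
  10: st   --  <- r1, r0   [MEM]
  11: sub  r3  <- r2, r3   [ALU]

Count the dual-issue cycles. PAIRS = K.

t=0 i0/i1:mul.MUL;st.MEM ; dual
t=1 i2:mulh.MUL ; RAW r3
t=2 i3/i4:sub.ALU;sub.ALU ; dual
t=3 i5/i6:beq.BR;mulh.MUL ; dual
t=4 i7/i8:mulh.MUL;xor.ALU ; dual
t=5 i9:ld.MEM ; no-port MEM/MEM
t=6 i10/i11:st.MEM;sub.ALU ; dual

PAIRS = 5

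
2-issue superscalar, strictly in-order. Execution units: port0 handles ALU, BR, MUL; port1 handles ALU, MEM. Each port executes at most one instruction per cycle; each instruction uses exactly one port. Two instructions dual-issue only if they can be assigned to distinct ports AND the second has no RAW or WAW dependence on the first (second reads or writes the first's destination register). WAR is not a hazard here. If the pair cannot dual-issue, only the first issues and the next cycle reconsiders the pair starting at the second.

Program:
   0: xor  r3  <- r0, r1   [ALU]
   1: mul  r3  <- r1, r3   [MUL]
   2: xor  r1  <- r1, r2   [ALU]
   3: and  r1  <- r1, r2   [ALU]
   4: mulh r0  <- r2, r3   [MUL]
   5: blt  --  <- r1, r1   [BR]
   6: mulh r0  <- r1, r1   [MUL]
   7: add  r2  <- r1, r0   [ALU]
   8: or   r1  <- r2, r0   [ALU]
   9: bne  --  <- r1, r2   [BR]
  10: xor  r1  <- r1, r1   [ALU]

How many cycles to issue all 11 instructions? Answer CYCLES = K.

CYCLES = 8

0. xor.ALU @i0  | RAW+WAW r3
1. mul.MUL+xor.ALU @i1,i2  | dual
2. and.ALU+mulh.MUL @i3,i4  | dual
3. blt.BR @i5  | no-port BR/MUL
4. mulh.MUL @i6  | RAW r0
5. add.ALU @i7  | RAW r2
6. or.ALU @i8  | RAW r1
7. bne.BR+xor.ALU @i9,i10  | dual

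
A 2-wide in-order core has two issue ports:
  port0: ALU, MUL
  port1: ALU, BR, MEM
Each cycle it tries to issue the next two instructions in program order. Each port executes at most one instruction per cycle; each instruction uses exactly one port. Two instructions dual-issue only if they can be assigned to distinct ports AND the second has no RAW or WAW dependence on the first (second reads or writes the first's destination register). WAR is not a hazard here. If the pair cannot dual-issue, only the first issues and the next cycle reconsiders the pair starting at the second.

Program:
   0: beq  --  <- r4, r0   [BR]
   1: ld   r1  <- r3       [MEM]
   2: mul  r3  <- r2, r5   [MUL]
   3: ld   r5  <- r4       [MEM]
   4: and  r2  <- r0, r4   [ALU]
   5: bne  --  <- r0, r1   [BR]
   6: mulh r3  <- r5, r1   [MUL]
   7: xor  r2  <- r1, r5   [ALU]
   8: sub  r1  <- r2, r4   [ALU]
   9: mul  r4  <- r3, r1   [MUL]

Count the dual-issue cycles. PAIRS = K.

  cy0 -> i0 (beq) no-port BR/MEM
  cy1 -> i1/i2 (ld/mul) pair
  cy2 -> i3/i4 (ld/and) pair
  cy3 -> i5/i6 (bne/mulh) pair
  cy4 -> i7 (xor) RAW r2
  cy5 -> i8 (sub) RAW r1
  cy6 -> i9 (mul) tail

PAIRS = 3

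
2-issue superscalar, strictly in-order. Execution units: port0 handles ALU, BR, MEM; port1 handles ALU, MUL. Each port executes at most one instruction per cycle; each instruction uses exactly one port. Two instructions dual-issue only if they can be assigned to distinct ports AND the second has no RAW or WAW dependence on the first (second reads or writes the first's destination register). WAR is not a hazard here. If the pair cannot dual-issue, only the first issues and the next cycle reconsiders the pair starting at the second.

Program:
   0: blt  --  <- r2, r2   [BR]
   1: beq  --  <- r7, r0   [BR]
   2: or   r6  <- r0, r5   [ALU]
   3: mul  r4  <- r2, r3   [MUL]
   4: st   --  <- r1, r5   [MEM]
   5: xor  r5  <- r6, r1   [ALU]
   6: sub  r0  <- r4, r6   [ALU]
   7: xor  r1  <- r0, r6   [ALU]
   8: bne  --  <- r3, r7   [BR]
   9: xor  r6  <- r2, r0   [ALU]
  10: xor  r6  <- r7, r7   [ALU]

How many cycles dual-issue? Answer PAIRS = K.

PAIRS = 4

#0 head=0: blt i0 no-port BR/BR
#1 head=1: beq+or i1/i2 dual
#2 head=3: mul+st i3/i4 dual
#3 head=5: xor+sub i5/i6 dual
#4 head=7: xor+bne i7/i8 dual
#5 head=9: xor i9 WAW r6
#6 head=10: xor i10 tail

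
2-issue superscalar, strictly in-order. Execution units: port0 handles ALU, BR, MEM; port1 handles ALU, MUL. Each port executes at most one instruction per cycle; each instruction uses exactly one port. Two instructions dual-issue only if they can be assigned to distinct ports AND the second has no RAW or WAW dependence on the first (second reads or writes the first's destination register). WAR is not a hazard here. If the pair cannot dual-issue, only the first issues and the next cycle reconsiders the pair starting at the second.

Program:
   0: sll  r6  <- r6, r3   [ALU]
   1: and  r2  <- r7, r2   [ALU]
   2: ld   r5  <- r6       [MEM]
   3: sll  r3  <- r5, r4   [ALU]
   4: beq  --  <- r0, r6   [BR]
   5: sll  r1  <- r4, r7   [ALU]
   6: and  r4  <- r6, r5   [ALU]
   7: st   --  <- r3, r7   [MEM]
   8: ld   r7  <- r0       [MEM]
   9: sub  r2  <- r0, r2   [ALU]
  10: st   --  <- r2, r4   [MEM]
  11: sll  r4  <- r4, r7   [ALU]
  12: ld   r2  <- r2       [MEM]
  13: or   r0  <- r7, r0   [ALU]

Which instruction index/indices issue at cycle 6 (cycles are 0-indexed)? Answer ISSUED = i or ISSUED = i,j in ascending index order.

ISSUED = 10,11

  cy0 -> i0&i1 (sll.ALU+and.ALU) pair
  cy1 -> i2 (ld.MEM) RAW r5
  cy2 -> i3&i4 (sll.ALU+beq.BR) pair
  cy3 -> i5&i6 (sll.ALU+and.ALU) pair
  cy4 -> i7 (st.MEM) no-port MEM/MEM
  cy5 -> i8&i9 (ld.MEM+sub.ALU) pair
  cy6 -> i10&i11 (st.MEM+sll.ALU) pair
  cy7 -> i12&i13 (ld.MEM+or.ALU) pair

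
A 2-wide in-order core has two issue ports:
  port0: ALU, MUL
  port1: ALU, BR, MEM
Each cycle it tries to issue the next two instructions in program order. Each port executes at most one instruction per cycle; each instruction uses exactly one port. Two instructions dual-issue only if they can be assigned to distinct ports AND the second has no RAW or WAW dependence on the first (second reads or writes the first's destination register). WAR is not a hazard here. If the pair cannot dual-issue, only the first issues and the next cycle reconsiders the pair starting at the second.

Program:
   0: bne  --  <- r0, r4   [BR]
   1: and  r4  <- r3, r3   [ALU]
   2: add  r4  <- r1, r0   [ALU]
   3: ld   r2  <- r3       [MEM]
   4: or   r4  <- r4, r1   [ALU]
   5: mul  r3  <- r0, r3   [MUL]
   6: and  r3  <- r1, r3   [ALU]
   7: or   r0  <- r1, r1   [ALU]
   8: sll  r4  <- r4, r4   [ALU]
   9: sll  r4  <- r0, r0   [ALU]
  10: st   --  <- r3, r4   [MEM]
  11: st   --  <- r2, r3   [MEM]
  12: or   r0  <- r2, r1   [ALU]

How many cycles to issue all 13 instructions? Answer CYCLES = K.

[0] i0/i1  bne.BR;and.ALU  -- dual
[1] i2/i3  add.ALU;ld.MEM  -- dual
[2] i4/i5  or.ALU;mul.MUL  -- dual
[3] i6/i7  and.ALU;or.ALU  -- dual
[4] i8  sll.ALU  -- WAW r4
[5] i9  sll.ALU  -- RAW r4
[6] i10  st.MEM  -- no-port MEM/MEM
[7] i11/i12  st.MEM;or.ALU  -- dual

CYCLES = 8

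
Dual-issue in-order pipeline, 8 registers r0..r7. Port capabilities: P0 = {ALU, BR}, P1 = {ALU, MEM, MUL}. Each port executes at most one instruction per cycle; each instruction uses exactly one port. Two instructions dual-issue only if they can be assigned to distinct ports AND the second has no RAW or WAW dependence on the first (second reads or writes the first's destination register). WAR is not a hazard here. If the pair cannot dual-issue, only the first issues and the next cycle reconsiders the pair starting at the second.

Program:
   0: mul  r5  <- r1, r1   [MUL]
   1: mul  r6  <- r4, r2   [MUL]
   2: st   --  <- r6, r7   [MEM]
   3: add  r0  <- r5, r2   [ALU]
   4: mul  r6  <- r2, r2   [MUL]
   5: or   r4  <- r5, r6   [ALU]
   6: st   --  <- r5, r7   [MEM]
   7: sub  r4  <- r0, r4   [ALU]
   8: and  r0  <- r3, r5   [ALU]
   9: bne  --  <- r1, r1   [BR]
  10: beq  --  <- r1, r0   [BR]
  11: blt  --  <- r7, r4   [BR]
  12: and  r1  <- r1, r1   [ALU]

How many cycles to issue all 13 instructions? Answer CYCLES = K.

t=0 i0:mul.MUL ; no-port MUL/MUL
t=1 i1:mul.MUL ; no-port MUL/MEM
t=2 i2&i3:st.MEM;add.ALU ; pair
t=3 i4:mul.MUL ; RAW r6
t=4 i5&i6:or.ALU;st.MEM ; pair
t=5 i7&i8:sub.ALU;and.ALU ; pair
t=6 i9:bne.BR ; no-port BR/BR
t=7 i10:beq.BR ; no-port BR/BR
t=8 i11&i12:blt.BR;and.ALU ; pair

CYCLES = 9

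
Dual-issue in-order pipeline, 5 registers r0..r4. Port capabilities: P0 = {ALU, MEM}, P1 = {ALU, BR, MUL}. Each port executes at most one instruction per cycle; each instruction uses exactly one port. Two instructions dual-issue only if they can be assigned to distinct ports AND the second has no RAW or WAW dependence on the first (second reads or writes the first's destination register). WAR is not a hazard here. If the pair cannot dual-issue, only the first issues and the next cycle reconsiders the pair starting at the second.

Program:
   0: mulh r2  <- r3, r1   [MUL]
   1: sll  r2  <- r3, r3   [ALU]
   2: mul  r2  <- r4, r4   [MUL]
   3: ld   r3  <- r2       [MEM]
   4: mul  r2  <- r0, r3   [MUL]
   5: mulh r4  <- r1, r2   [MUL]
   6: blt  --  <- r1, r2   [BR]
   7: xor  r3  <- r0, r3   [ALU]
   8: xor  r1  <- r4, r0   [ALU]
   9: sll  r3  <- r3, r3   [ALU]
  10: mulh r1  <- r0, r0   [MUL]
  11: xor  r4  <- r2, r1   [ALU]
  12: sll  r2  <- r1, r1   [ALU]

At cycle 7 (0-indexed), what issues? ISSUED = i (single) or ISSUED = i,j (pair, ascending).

ISSUED = 8,9

  cy0 -> i0 (mulh.MUL) WAW r2
  cy1 -> i1 (sll.ALU) WAW r2
  cy2 -> i2 (mul.MUL) RAW r2
  cy3 -> i3 (ld.MEM) RAW r3
  cy4 -> i4 (mul.MUL) no-port MUL/MUL
  cy5 -> i5 (mulh.MUL) no-port MUL/BR
  cy6 -> i6,i7 (blt.BR;xor.ALU) pair
  cy7 -> i8,i9 (xor.ALU;sll.ALU) pair
  cy8 -> i10 (mulh.MUL) RAW r1
  cy9 -> i11,i12 (xor.ALU;sll.ALU) pair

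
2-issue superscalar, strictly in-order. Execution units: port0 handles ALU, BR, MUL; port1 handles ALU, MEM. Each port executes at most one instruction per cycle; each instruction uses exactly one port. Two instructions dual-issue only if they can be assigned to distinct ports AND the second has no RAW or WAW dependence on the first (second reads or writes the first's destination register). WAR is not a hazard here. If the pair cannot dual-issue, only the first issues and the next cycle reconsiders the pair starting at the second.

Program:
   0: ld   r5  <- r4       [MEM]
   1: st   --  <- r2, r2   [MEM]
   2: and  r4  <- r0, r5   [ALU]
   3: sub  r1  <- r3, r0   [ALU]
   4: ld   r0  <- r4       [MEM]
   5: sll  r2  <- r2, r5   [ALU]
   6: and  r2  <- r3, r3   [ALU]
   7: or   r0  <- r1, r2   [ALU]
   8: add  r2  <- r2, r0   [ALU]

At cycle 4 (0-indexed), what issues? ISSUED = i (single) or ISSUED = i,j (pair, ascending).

0. ld.MEM @i0  | no-port MEM/MEM
1. st.MEM and.ALU @i1,i2  | dual
2. sub.ALU ld.MEM @i3,i4  | dual
3. sll.ALU @i5  | WAW r2
4. and.ALU @i6  | RAW r2
5. or.ALU @i7  | RAW r0
6. add.ALU @i8  | tail

ISSUED = 6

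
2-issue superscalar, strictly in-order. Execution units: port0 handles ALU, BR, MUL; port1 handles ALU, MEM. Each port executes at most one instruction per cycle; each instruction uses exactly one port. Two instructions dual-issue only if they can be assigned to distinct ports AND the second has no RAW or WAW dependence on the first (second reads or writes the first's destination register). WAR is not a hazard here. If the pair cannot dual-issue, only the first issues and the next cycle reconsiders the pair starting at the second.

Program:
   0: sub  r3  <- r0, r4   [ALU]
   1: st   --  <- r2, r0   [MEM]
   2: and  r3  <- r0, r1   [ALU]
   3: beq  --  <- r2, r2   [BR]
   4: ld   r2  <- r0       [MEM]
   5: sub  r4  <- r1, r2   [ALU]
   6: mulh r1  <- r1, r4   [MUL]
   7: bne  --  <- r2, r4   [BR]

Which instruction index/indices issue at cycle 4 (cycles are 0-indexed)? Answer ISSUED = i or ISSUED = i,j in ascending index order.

0. sub+st @i0&i1  | pair
1. and+beq @i2&i3  | pair
2. ld @i4  | RAW r2
3. sub @i5  | RAW r4
4. mulh @i6  | no-port MUL/BR
5. bne @i7  | tail

ISSUED = 6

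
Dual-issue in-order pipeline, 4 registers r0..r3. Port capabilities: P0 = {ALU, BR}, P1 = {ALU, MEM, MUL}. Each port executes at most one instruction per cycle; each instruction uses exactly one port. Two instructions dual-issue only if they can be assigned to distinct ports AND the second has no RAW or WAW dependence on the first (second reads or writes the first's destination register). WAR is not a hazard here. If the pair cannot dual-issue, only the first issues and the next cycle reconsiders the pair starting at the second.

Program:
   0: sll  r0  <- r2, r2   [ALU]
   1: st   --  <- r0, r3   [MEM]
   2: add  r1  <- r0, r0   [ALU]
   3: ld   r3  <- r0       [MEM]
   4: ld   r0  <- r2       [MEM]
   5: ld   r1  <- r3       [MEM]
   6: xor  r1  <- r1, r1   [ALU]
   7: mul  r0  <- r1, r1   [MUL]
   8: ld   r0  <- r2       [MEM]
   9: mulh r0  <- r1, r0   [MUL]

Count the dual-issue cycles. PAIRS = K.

PAIRS = 1

[0] i0  sll  -- RAW r0
[1] i1+i2  st;add  -- pair
[2] i3  ld  -- no-port MEM/MEM
[3] i4  ld  -- no-port MEM/MEM
[4] i5  ld  -- RAW+WAW r1
[5] i6  xor  -- RAW r1
[6] i7  mul  -- no-port MUL/MEM
[7] i8  ld  -- no-port MEM/MUL
[8] i9  mulh  -- tail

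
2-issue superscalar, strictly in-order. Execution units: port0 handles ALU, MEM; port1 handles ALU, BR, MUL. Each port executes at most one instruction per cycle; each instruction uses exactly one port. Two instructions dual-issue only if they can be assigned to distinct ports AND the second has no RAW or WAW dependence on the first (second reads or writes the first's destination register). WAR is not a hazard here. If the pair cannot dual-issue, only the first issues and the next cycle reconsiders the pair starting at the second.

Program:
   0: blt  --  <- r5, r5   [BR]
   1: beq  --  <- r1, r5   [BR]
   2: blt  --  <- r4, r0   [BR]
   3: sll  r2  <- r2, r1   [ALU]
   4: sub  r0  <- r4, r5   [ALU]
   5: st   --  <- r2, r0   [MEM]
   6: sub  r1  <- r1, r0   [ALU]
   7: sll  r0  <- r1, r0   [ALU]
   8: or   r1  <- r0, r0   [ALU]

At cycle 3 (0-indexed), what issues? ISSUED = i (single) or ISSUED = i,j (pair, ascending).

ISSUED = 4

#0 head=0: blt i0 no-port BR/BR
#1 head=1: beq i1 no-port BR/BR
#2 head=2: blt sll i2&i3 pair
#3 head=4: sub i4 RAW r0
#4 head=5: st sub i5&i6 pair
#5 head=7: sll i7 RAW r0
#6 head=8: or i8 tail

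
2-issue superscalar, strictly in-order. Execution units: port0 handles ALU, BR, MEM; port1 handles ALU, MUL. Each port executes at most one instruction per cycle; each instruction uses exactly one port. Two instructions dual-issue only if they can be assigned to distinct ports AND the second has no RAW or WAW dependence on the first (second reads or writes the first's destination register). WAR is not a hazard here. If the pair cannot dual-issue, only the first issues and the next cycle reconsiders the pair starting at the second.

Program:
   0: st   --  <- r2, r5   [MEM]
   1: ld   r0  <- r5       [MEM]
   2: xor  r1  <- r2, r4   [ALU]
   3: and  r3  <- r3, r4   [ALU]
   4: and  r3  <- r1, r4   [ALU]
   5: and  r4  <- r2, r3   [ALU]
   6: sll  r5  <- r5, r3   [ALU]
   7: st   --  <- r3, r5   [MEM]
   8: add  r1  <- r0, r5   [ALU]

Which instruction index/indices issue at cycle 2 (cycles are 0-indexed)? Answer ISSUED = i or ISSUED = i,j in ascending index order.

  cy0 -> i0 (st.MEM) no-port MEM/MEM
  cy1 -> i1,i2 (ld.MEM/xor.ALU) 2-wide
  cy2 -> i3 (and.ALU) WAW r3
  cy3 -> i4 (and.ALU) RAW r3
  cy4 -> i5,i6 (and.ALU/sll.ALU) 2-wide
  cy5 -> i7,i8 (st.MEM/add.ALU) 2-wide

ISSUED = 3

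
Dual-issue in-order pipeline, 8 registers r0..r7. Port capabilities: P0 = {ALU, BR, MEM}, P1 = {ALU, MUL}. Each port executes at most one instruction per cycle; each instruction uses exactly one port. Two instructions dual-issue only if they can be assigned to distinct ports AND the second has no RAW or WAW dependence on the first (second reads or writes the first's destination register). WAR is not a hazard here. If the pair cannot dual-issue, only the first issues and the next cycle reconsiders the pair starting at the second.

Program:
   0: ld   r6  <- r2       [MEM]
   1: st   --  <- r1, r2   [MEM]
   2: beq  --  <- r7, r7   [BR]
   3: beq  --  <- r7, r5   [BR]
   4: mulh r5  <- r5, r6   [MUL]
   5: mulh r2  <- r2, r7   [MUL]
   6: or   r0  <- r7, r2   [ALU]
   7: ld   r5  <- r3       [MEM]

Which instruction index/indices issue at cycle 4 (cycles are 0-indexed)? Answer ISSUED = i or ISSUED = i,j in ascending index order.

ISSUED = 5

c0: i0 ld.MEM  no-port MEM/MEM
c1: i1 st.MEM  no-port MEM/BR
c2: i2 beq.BR  no-port BR/BR
c3: i3+i4 beq.BR/mulh.MUL  pair
c4: i5 mulh.MUL  RAW r2
c5: i6+i7 or.ALU/ld.MEM  pair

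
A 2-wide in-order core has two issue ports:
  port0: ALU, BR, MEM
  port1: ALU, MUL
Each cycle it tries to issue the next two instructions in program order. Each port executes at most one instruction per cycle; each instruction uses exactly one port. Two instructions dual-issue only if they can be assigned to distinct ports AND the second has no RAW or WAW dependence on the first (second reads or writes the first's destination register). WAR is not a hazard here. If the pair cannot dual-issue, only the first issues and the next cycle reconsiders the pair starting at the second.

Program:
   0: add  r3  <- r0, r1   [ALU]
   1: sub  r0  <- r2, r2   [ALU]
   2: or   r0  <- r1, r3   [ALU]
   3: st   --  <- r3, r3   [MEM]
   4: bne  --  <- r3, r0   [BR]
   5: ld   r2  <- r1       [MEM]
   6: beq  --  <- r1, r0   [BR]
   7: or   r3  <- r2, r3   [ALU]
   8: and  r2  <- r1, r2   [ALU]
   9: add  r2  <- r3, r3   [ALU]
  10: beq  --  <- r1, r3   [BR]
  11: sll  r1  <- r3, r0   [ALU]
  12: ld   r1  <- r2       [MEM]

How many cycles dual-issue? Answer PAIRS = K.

PAIRS = 4

  cy0 -> i0&i1 (add.ALU sub.ALU) 2-wide
  cy1 -> i2&i3 (or.ALU st.MEM) 2-wide
  cy2 -> i4 (bne.BR) no-port BR/MEM
  cy3 -> i5 (ld.MEM) no-port MEM/BR
  cy4 -> i6&i7 (beq.BR or.ALU) 2-wide
  cy5 -> i8 (and.ALU) WAW r2
  cy6 -> i9&i10 (add.ALU beq.BR) 2-wide
  cy7 -> i11 (sll.ALU) WAW r1
  cy8 -> i12 (ld.MEM) tail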